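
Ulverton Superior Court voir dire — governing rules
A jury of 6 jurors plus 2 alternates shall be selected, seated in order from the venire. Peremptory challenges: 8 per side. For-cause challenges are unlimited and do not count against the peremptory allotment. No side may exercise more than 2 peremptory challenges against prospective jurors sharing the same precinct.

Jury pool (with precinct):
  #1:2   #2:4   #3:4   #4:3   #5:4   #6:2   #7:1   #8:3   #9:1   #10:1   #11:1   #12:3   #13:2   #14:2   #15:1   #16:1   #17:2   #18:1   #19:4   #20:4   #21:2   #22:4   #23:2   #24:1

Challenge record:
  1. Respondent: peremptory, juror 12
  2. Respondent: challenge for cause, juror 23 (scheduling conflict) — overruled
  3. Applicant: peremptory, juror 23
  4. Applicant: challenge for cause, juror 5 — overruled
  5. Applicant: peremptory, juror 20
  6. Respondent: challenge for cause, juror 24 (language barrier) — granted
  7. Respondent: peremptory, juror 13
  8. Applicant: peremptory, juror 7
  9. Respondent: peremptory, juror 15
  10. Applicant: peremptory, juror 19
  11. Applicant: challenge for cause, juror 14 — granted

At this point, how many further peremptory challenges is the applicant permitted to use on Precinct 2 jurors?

1

Applicant peremptories so far: #23, #20, #7, #19 — 4 of 8 used, 4 left overall.
Against Precinct 2: #23 — 1 used; per-precinct cap 2 leaves 1.
Binding limit: min(4, 1) = 1.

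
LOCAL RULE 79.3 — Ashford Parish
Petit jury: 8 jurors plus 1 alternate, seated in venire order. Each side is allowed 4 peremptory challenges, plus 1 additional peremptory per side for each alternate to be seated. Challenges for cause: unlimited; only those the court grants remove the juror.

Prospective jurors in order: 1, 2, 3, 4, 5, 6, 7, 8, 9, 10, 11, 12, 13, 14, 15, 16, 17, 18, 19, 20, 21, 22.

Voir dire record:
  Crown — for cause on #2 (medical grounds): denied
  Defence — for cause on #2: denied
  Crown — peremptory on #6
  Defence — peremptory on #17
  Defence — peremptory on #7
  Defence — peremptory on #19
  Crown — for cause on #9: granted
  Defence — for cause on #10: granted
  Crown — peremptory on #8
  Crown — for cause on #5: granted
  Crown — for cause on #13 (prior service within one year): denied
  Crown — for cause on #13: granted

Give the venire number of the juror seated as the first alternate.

Removed: #5, #6, #7, #8, #9, #10, #13, #17, #19. (#2 stays — for-cause denied.)
Seating in order: seats 1–8 → #1, #2, #3, #4, #11, #12, #14, #15; alternates → #16.
So alternate 1 is #16.

16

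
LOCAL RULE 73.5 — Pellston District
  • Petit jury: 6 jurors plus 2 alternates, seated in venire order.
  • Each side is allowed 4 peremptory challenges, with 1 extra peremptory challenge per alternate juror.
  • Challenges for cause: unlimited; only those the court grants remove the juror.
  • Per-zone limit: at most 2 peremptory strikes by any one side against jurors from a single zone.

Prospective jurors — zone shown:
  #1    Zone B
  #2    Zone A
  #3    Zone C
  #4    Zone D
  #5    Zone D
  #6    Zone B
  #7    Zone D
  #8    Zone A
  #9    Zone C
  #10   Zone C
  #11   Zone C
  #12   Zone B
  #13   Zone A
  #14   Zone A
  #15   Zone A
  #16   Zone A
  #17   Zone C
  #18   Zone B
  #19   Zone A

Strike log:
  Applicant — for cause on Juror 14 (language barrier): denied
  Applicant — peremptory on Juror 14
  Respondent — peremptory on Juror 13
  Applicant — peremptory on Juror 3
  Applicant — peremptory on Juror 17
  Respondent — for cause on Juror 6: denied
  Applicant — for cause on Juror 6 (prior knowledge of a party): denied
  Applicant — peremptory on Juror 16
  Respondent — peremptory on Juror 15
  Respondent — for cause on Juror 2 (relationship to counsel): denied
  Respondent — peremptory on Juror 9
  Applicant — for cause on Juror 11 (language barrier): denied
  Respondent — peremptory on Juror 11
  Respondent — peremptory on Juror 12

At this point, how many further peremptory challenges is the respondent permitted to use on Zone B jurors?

1

Respondent peremptories so far: #13, #15, #9, #11, #12 — 5 of 6 used, 1 left overall.
Against Zone B: #12 — 1 used; per-zone cap 2 leaves 1.
Binding limit: min(1, 1) = 1.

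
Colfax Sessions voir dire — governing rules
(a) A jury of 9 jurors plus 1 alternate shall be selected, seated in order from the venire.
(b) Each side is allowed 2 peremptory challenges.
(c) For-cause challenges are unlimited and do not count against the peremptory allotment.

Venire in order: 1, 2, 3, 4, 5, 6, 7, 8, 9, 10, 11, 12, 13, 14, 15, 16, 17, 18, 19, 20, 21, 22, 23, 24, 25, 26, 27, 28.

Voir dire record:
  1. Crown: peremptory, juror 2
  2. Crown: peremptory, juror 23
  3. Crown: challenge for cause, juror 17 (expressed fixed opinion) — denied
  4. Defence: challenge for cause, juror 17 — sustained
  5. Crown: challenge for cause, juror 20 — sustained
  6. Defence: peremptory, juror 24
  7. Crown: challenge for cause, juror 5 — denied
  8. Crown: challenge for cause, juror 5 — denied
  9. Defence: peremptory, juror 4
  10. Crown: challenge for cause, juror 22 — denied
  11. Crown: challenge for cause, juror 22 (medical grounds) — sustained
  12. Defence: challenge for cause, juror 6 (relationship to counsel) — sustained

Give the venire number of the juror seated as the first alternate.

13

Removed: #2, #4, #6, #17, #20, #22, #23, #24. (#5 stays — for-cause denied.)
Seating in order: seats 1–9 → #1, #3, #5, #7, #8, #9, #10, #11, #12; alternates → #13.
So alternate 1 is #13.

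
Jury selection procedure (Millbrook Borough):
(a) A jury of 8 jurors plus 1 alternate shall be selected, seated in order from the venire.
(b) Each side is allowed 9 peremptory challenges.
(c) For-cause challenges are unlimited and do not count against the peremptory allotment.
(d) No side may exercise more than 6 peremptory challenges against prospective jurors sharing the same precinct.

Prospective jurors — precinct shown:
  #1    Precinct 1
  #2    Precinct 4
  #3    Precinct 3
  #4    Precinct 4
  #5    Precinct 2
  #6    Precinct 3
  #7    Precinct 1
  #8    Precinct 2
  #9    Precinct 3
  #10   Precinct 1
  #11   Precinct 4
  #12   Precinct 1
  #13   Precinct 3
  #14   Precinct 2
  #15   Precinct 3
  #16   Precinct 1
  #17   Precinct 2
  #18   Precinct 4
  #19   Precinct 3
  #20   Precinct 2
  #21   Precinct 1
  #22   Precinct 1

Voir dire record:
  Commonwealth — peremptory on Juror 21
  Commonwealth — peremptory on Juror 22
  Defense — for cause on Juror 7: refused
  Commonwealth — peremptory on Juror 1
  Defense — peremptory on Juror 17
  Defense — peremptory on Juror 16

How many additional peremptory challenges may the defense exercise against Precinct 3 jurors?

6

Defense peremptories so far: #17, #16 — 2 of 9 used, 7 left overall.
Against Precinct 3: none yet — per-precinct cap 6 leaves 6.
Binding limit: min(7, 6) = 6.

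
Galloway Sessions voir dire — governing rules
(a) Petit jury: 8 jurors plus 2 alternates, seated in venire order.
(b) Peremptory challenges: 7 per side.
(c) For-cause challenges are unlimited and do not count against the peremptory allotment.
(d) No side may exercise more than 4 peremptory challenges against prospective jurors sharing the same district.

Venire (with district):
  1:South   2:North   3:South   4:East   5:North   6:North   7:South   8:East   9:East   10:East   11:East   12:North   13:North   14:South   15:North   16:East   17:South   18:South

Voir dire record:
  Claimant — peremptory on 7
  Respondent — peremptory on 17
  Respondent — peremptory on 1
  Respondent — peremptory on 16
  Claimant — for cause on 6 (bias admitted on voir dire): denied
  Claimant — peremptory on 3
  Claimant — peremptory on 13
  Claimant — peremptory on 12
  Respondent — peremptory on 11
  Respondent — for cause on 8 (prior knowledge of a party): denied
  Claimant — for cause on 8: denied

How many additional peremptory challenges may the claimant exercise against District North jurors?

Claimant peremptories so far: #7, #3, #13, #12 — 4 of 7 used, 3 left overall.
Against District North: #13, #12 — 2 used; per-district cap 4 leaves 2.
Binding limit: min(3, 2) = 2.

2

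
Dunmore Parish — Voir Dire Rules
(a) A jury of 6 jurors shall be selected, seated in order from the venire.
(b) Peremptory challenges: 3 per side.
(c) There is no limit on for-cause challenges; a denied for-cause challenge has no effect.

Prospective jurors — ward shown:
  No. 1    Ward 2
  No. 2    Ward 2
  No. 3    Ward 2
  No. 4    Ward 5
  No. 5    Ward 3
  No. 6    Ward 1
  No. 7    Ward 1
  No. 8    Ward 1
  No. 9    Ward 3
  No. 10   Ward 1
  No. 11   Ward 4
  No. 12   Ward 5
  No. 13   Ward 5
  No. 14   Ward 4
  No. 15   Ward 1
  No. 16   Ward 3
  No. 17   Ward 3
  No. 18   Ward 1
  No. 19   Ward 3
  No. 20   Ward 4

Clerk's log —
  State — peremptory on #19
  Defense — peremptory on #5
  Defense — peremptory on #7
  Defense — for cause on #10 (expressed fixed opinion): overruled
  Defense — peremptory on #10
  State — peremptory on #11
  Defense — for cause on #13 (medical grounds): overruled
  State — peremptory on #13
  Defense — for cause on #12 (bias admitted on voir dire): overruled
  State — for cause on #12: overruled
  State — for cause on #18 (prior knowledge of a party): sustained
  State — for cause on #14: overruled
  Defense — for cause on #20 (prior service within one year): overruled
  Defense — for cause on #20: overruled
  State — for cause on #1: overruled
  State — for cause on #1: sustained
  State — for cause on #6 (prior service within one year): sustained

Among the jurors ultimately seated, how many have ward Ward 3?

1

Removed: #1, #5, #6, #7, #10, #11, #13, #18, #19.
Seated jurors 1–6: #2, #3, #4, #8, #9, #12.
Of those, in Ward 3: #9 → 1.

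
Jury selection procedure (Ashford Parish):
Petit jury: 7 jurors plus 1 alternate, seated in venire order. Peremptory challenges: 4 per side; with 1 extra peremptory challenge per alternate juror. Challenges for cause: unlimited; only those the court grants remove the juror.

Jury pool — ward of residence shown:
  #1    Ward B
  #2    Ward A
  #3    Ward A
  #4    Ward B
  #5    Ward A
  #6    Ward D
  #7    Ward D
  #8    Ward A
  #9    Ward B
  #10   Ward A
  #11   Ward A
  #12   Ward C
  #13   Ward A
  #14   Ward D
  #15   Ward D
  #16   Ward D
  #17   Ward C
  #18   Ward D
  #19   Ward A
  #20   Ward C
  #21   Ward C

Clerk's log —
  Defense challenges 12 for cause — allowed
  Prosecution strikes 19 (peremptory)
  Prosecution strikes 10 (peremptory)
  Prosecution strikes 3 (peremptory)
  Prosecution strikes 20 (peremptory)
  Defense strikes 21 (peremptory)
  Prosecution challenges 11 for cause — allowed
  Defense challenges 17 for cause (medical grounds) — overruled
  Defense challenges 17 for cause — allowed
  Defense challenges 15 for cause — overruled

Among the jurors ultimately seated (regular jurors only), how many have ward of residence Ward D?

Removed: #3, #10, #11, #12, #17, #19, #20, #21.
Seated jurors 1–7: #1, #2, #4, #5, #6, #7, #8 (alternates #9 not counted).
Of those, in Ward D: #6, #7 → 2.

2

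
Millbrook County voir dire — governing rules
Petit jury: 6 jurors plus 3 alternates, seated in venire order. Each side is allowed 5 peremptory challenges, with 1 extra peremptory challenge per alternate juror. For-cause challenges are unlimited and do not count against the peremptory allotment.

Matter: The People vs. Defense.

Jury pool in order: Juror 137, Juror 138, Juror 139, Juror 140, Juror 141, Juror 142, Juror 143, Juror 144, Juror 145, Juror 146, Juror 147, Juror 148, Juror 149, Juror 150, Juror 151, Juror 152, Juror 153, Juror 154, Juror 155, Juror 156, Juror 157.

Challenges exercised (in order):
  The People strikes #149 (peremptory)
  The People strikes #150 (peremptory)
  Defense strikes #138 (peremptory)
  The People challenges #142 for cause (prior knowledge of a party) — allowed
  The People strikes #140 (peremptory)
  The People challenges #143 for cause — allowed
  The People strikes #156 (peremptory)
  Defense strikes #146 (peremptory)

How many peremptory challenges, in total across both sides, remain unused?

10

The People allotment: 5 base + 1 × 3 alternates = 8. Defense allotment: 5 base + 1 × 3 alternates = 8.
The People peremptories used: #149, #150, #140, #156 — 4 (for-cause on #142, #143 don't count).
Defense peremptories used: #138, #146 — 2.
Remaining: (8 − 4) + (8 − 2) = 10.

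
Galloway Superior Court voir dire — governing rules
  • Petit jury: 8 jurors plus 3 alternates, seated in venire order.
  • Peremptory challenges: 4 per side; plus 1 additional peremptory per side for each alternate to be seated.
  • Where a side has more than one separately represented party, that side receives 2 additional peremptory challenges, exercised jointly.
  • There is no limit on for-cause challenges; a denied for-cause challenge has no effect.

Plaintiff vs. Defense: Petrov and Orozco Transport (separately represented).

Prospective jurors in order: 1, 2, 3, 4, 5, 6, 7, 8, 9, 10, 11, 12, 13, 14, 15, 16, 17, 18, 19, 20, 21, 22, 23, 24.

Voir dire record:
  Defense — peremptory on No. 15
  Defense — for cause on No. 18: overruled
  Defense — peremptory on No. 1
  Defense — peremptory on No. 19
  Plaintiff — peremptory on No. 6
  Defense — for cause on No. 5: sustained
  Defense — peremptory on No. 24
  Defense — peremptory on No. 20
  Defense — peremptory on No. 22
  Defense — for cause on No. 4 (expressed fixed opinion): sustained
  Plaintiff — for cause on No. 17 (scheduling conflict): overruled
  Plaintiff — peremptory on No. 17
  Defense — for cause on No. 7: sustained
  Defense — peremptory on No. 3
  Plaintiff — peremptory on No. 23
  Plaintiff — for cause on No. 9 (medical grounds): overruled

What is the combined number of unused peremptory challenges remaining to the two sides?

Plaintiff allotment: 4 base + 1 × 3 alternates = 7. Defense allotment: 4 base + 1 × 3 alternates + 2 multi-party = 9.
Plaintiff peremptories used: #6, #17, #23 — 3 (for-cause on #17, #9 don't count).
Defense peremptories used: #15, #1, #19, #24, #20, #22, #3 — 7 (for-cause on #18, #5, #4, #7 don't count).
Remaining: (7 − 3) + (9 − 7) = 6.

6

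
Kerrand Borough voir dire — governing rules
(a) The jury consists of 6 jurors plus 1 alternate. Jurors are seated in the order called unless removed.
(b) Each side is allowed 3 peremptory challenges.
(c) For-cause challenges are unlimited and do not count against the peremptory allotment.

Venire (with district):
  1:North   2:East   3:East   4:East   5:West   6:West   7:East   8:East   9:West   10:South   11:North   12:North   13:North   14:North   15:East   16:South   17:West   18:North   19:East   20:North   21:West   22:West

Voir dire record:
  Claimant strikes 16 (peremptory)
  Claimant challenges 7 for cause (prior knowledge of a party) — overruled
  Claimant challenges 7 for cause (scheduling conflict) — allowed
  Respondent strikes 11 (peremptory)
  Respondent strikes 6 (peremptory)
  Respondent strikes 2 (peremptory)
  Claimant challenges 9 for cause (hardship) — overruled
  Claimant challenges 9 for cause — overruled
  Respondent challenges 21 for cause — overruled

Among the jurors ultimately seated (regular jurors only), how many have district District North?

Removed: #2, #6, #7, #11, #16.
Seated jurors 1–6: #1, #3, #4, #5, #8, #9 (alternates #10 not counted).
Of those, in District North: #1 → 1.

1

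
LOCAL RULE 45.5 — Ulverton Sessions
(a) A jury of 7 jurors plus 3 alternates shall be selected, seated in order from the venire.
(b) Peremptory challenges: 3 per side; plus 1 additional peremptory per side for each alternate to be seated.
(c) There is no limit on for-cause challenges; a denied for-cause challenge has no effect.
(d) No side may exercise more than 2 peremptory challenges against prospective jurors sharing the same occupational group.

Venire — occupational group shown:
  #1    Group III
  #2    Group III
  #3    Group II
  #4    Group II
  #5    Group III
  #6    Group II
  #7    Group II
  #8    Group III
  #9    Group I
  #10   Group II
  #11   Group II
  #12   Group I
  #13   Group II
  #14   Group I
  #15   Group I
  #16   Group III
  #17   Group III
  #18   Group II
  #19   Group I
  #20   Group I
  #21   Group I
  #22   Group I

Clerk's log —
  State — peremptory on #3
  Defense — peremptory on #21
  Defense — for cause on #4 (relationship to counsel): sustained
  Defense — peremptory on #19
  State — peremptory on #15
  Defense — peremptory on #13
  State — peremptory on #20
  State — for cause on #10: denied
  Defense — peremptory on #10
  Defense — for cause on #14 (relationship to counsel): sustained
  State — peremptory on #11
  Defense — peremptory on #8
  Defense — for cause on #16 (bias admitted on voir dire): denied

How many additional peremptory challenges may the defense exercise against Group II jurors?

0

Defense peremptories so far: #21, #19, #13, #10, #8 — 5 of 6 used, 1 left overall.
Against Group II: #13, #10 — 2 used; per-group cap 2 leaves 0.
Binding limit: min(1, 0) = 0.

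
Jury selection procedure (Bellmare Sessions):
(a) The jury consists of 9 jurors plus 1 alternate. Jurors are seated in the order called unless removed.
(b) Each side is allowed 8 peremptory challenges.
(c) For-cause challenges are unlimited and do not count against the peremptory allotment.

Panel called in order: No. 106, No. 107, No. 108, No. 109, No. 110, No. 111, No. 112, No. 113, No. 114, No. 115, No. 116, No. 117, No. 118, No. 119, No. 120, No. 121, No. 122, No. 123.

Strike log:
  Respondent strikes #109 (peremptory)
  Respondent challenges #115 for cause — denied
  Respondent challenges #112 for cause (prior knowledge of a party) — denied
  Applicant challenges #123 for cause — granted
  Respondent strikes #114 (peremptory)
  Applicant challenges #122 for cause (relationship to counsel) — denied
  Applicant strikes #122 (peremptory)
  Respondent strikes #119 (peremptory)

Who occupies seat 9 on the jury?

116

Removed: #109, #114, #119, #122, #123. (#112, #115 stay — for-cause denied.)
Filling seats in venire order through position 9: #106, #107, #108, #110, #111, #112, #113, #115, #116.
So seat 9 is #116.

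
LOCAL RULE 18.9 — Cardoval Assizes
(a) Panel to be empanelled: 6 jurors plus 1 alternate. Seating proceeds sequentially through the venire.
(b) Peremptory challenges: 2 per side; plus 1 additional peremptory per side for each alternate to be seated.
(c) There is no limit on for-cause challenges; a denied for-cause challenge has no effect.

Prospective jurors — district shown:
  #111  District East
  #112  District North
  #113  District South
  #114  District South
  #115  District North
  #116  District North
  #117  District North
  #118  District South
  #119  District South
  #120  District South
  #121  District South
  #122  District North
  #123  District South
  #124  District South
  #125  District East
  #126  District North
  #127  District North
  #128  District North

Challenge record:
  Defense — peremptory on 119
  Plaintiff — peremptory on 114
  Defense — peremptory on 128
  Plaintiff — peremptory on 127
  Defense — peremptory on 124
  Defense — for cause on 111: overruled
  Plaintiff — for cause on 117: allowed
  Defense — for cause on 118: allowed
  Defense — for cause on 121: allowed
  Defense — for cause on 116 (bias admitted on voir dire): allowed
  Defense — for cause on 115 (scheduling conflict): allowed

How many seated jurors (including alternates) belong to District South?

3

Removed: #114, #115, #116, #117, #118, #119, #121, #124, #127, #128.
Seated (7 incl. alternates): #111, #112, #113, #120, #122, #123, #125.
Of those, in District South: #113, #120, #123 → 3.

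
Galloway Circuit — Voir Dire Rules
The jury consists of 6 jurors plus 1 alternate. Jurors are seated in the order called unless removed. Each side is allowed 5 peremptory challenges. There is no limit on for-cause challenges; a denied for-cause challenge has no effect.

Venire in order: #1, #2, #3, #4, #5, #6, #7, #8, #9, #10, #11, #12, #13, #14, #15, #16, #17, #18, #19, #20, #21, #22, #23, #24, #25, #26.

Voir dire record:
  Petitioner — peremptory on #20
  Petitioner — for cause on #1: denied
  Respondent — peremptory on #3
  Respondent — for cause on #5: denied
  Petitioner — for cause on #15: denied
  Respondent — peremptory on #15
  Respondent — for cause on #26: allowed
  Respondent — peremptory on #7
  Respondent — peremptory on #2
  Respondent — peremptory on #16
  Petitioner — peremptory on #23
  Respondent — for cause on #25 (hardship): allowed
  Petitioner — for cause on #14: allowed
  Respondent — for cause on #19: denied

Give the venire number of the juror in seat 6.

Removed: #2, #3, #7, #14, #15, #16, #20, #23, #25, #26. (#1, #5, #19 stay — for-cause denied.)
Filling seats in venire order through position 6: #1, #4, #5, #6, #8, #9.
So seat 6 is #9.

9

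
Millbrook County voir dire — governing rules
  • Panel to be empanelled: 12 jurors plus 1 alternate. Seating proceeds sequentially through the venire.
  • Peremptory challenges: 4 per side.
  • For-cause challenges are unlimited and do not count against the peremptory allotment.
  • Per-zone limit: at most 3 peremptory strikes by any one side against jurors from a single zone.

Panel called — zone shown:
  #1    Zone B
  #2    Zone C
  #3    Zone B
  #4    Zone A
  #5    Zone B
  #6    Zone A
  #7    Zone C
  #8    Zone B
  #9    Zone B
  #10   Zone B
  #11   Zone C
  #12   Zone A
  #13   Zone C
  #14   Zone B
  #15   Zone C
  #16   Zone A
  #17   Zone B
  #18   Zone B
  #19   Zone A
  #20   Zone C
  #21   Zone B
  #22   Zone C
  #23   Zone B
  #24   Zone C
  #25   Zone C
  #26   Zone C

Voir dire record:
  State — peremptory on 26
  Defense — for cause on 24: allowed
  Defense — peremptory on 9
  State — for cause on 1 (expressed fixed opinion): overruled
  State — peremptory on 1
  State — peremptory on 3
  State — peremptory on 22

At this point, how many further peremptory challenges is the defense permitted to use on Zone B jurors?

2

Defense peremptories so far: #9 — 1 of 4 used, 3 left overall.
Against Zone B: #9 — 1 used; per-zone cap 3 leaves 2.
Binding limit: min(3, 2) = 2.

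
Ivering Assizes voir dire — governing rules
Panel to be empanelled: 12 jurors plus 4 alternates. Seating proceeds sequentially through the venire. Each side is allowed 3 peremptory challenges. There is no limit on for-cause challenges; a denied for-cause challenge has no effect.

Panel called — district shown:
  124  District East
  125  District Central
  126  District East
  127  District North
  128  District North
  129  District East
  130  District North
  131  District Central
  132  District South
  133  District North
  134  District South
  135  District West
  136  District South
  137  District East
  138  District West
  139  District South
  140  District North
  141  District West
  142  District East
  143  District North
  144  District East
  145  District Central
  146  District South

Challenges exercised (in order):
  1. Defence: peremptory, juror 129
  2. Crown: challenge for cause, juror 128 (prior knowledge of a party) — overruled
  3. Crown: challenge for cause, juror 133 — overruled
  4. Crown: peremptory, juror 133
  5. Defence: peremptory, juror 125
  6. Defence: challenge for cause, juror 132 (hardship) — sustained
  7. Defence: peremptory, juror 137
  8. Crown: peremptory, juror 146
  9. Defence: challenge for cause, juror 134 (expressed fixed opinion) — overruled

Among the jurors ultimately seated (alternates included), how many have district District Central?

1

Removed: #125, #129, #132, #133, #137, #146.
Seated (16 incl. alternates): #124, #126, #127, #128, #130, #131, #134, #135, #136, #138, #139, #140, #141, #142, #143, #144.
Of those, in District Central: #131 → 1.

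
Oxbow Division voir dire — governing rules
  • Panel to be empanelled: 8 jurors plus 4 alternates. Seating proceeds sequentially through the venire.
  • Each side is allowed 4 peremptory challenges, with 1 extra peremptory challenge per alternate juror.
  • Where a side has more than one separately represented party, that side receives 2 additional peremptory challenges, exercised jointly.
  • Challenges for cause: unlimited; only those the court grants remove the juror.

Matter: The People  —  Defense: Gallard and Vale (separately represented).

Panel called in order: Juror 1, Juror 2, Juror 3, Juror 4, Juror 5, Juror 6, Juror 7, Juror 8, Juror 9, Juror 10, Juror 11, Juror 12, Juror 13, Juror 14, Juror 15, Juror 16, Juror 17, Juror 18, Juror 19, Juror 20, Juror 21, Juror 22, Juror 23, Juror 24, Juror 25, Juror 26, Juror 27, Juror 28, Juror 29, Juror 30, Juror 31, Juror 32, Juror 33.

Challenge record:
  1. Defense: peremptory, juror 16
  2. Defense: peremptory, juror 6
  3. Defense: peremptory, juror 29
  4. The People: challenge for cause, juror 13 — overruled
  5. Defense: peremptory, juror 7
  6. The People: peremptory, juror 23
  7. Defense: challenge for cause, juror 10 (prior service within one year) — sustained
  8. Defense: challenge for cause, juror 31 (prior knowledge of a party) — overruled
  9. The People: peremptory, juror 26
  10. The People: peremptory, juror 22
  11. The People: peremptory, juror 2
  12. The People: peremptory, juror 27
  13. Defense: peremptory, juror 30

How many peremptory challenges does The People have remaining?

3

The People allotment: 4 base + 1 × 4 alternates = 8.
The People peremptories used: #23, #26, #22, #2, #27 — 5 (the for-cause on #13 doesn't count).
Remaining: 8 − 5 = 3.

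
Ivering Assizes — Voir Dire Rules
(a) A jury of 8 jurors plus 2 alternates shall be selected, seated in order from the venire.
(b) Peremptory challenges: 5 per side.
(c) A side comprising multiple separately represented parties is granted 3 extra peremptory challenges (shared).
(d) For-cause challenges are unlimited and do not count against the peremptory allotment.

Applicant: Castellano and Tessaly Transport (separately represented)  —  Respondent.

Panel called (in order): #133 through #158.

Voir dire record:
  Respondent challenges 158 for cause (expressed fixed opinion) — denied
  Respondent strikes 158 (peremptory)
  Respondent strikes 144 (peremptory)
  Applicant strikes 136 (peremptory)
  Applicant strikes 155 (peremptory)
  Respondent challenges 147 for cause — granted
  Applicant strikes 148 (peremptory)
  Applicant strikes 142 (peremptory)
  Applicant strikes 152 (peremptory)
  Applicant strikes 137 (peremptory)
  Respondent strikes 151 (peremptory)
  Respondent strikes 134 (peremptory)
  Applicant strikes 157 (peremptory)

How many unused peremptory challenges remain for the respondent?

Respondent allotment: 5.
Respondent peremptories used: #158, #144, #151, #134 — 4 (for-cause on #158, #147 don't count).
Remaining: 5 − 4 = 1.

1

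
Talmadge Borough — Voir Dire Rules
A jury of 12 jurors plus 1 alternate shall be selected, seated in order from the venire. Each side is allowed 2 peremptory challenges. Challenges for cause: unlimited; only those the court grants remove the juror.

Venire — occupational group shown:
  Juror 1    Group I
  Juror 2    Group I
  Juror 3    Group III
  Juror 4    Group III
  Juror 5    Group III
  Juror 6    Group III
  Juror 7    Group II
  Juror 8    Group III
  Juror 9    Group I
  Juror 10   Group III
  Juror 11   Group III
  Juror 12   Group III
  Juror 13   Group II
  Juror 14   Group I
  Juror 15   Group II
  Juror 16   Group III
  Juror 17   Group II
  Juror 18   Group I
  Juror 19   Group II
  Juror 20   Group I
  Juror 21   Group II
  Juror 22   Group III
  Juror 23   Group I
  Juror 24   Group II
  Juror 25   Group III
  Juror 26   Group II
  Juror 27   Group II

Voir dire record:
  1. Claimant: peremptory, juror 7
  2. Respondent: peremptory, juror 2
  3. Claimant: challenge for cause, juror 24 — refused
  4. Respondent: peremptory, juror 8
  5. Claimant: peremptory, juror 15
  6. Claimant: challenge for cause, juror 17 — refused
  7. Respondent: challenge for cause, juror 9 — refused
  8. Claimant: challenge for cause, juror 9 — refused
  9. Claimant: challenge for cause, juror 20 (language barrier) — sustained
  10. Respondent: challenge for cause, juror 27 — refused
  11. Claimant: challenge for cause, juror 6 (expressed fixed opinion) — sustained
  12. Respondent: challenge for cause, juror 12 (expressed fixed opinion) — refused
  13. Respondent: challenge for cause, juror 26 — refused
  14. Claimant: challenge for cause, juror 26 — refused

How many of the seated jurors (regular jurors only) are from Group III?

Removed: #2, #6, #7, #8, #15, #20.
Seated jurors 1–12: #1, #3, #4, #5, #9, #10, #11, #12, #13, #14, #16, #17 (alternates #18 not counted).
Of those, in Group III: #3, #4, #5, #10, #11, #12, #16 → 7.

7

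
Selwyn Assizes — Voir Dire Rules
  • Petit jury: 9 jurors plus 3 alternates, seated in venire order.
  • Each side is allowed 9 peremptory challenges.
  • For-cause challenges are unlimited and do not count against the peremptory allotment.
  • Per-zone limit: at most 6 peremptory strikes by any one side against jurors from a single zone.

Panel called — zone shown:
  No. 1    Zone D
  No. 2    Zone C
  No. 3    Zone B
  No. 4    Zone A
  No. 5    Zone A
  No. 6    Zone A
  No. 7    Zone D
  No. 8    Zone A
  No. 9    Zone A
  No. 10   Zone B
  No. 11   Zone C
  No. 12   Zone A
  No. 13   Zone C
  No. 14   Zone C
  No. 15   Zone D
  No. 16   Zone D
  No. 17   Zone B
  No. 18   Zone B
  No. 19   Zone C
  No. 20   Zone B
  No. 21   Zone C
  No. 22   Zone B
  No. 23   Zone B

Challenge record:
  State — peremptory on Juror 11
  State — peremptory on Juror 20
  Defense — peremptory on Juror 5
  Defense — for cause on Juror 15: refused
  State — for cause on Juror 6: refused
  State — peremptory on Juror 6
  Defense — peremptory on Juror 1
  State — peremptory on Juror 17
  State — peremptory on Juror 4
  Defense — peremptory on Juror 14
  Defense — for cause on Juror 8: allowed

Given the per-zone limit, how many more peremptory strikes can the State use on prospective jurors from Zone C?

State peremptories so far: #11, #20, #6, #17, #4 — 5 of 9 used, 4 left overall.
Against Zone C: #11 — 1 used; per-zone cap 6 leaves 5.
Binding limit: min(4, 5) = 4.

4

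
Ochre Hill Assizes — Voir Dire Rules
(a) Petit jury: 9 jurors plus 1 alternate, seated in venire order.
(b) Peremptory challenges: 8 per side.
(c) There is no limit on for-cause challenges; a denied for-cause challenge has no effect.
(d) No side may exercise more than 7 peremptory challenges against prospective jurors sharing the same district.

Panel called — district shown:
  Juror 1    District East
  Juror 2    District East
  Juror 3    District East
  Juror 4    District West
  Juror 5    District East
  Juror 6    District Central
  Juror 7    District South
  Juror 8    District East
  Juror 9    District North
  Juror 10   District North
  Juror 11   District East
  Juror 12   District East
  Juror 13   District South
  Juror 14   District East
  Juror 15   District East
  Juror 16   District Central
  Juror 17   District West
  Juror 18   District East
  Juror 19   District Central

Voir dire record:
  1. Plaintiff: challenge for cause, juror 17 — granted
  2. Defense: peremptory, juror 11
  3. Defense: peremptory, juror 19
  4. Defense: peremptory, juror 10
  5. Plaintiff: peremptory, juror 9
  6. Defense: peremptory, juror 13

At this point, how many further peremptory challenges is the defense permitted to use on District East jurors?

4

Defense peremptories so far: #11, #19, #10, #13 — 4 of 8 used, 4 left overall.
Against District East: #11 — 1 used; per-district cap 7 leaves 6.
Binding limit: min(4, 6) = 4.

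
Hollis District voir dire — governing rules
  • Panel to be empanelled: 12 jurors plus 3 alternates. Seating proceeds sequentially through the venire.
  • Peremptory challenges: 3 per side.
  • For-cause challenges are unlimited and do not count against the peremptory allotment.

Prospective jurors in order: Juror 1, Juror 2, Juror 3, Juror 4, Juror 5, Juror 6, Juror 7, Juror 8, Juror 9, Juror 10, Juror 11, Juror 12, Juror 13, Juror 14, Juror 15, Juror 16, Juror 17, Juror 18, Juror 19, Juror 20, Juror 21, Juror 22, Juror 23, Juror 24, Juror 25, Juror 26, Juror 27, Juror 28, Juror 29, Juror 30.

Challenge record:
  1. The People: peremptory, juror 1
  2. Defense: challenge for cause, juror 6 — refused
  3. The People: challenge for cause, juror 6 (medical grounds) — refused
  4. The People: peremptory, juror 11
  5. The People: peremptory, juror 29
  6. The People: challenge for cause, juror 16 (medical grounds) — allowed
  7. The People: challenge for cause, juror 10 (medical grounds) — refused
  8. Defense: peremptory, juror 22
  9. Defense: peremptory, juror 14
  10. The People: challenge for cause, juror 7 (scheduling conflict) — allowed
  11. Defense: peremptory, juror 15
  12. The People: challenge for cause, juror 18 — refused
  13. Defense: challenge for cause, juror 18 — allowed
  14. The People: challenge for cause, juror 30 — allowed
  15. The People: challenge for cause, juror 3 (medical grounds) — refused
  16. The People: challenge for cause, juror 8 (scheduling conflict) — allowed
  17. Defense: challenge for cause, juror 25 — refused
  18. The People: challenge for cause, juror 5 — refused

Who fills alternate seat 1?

21

Removed: #1, #7, #8, #11, #14, #15, #16, #18, #22, #29, #30. (#3, #5, #6, #10, #25 stay — for-cause denied.)
Filling seats in venire order through position 13: #2, #3, #4, #5, #6, #9, #10, #12, #13, #17, #19, #20, #21.
So alternate 1 is #21.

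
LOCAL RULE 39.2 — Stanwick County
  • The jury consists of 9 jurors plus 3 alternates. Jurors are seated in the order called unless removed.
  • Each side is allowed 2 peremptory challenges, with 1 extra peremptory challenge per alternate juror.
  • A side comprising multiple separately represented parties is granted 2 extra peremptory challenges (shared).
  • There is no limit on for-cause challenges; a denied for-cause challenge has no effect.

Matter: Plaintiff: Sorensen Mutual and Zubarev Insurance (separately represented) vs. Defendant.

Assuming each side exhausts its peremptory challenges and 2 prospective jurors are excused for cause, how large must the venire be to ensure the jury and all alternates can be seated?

Seats to fill: 9 + 3 alternates = 12.
Peremptories — Plaintiff: 2 + 1×3 + 2 = 7; Defendant: 2 + 1×3 = 5; total 12.
For-cause removals: 2.
Minimum venire: 12 + 12 + 2 = 26.

26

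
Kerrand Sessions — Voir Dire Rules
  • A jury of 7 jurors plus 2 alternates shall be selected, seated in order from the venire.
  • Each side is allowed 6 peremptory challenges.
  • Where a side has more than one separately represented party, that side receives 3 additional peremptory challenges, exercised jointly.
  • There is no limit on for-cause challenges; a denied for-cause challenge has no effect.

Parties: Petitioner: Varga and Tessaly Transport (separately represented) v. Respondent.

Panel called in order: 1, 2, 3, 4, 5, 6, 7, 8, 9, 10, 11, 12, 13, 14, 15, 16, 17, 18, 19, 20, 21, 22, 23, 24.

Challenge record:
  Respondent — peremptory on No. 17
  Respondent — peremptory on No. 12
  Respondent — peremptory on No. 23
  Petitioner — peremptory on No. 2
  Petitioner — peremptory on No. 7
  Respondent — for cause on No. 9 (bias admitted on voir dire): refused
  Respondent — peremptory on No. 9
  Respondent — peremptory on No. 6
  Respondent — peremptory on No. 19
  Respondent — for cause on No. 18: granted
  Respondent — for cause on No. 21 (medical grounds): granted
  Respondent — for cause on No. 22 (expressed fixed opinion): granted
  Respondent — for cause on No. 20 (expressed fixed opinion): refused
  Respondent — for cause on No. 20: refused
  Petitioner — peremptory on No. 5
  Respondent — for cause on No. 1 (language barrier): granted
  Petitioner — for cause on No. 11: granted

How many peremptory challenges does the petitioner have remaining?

Petitioner allotment: 6 base + 3 multi-party = 9.
Petitioner peremptories used: #2, #7, #5 — 3 (the for-cause on #11 doesn't count).
Remaining: 9 − 3 = 6.

6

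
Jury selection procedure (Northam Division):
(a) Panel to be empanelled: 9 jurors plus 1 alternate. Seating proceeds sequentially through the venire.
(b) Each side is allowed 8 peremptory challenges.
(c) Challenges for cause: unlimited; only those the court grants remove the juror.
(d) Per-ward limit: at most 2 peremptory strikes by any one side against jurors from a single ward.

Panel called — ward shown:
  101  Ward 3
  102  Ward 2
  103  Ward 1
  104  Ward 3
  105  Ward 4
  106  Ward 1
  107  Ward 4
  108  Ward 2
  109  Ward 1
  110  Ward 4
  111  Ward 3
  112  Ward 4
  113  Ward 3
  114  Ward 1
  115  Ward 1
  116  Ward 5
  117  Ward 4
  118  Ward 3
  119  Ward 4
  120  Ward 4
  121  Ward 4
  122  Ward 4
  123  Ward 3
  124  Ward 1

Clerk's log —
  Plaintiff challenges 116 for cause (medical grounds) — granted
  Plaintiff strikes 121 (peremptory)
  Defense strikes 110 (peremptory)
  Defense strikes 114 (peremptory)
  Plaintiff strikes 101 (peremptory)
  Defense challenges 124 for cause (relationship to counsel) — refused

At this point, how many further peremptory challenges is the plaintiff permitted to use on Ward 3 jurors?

Plaintiff peremptories so far: #121, #101 — 2 of 8 used, 6 left overall.
Against Ward 3: #101 — 1 used; per-ward cap 2 leaves 1.
Binding limit: min(6, 1) = 1.

1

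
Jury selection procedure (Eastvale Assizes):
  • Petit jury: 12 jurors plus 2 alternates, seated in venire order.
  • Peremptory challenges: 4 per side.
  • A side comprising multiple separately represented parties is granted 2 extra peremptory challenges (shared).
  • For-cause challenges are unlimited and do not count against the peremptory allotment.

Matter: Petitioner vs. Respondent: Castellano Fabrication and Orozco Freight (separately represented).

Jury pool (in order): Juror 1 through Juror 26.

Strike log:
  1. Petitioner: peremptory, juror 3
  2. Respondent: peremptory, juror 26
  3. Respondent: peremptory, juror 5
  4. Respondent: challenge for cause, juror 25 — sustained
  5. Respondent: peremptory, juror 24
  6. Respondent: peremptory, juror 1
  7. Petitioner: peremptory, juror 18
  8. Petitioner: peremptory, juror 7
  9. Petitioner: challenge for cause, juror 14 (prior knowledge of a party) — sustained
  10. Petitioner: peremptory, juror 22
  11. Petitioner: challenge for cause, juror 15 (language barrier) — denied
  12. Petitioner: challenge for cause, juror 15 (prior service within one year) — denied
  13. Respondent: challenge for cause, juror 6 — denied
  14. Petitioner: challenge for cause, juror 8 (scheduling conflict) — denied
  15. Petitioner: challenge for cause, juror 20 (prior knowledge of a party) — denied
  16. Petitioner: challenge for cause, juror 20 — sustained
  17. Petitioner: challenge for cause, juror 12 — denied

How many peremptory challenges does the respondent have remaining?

2

Respondent allotment: 4 base + 2 multi-party = 6.
Respondent peremptories used: #26, #5, #24, #1 — 4 (for-cause on #25, #6 don't count).
Remaining: 6 − 4 = 2.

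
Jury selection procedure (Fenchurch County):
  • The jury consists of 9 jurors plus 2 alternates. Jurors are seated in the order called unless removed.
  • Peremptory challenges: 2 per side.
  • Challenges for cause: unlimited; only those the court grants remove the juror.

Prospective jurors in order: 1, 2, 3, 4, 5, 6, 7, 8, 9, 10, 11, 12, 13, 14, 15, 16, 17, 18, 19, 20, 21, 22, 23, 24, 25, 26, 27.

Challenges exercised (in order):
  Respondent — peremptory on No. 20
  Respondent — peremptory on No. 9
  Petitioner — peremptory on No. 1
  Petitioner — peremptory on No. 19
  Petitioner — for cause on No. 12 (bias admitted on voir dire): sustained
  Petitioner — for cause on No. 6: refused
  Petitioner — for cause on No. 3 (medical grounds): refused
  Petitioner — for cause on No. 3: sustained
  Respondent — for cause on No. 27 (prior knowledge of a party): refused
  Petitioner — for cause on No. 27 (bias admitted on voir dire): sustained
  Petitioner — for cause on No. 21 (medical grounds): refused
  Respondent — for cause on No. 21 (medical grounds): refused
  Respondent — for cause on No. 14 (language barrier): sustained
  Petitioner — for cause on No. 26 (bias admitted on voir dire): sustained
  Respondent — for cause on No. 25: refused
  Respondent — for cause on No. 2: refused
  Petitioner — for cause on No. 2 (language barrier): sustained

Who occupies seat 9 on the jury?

15

Removed: #1, #2, #3, #9, #12, #14, #19, #20, #26, #27. (#6, #21, #25 stay — for-cause denied.)
Seating in order: seats 1–9 → #4, #5, #6, #7, #8, #10, #11, #13, #15; alternates → #16, #17.
So seat 9 is #15.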